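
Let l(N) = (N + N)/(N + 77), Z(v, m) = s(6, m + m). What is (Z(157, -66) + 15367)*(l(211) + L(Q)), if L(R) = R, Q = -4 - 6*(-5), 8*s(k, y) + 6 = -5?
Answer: 162056125/384 ≈ 4.2202e+5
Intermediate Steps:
s(k, y) = -11/8 (s(k, y) = -¾ + (⅛)*(-5) = -¾ - 5/8 = -11/8)
Q = 26 (Q = -4 + 30 = 26)
Z(v, m) = -11/8
l(N) = 2*N/(77 + N) (l(N) = (2*N)/(77 + N) = 2*N/(77 + N))
(Z(157, -66) + 15367)*(l(211) + L(Q)) = (-11/8 + 15367)*(2*211/(77 + 211) + 26) = 122925*(2*211/288 + 26)/8 = 122925*(2*211*(1/288) + 26)/8 = 122925*(211/144 + 26)/8 = (122925/8)*(3955/144) = 162056125/384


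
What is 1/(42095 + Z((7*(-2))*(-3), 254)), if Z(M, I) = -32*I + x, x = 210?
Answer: 1/34177 ≈ 2.9259e-5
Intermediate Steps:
Z(M, I) = 210 - 32*I (Z(M, I) = -32*I + 210 = 210 - 32*I)
1/(42095 + Z((7*(-2))*(-3), 254)) = 1/(42095 + (210 - 32*254)) = 1/(42095 + (210 - 8128)) = 1/(42095 - 7918) = 1/34177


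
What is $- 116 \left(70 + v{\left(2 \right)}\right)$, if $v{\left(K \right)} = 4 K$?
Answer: $-9048$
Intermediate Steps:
$- 116 \left(70 + v{\left(2 \right)}\right) = - 116 \left(70 + 4 \cdot 2\right) = - 116 \left(70 + 8\right) = \left(-116\right) 78 = -9048$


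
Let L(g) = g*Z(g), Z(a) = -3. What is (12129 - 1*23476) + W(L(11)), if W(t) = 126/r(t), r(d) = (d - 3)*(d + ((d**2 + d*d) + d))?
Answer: -47929735/4224 ≈ -11347.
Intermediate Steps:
r(d) = (-3 + d)*(2*d + 2*d**2) (r(d) = (-3 + d)*(d + ((d**2 + d**2) + d)) = (-3 + d)*(d + (2*d**2 + d)) = (-3 + d)*(d + (d + 2*d**2)) = (-3 + d)*(2*d + 2*d**2))
L(g) = -3*g (L(g) = g*(-3) = -3*g)
W(t) = 63/(t*(-3 + t**2 - 2*t)) (W(t) = 126/((2*t*(-3 + t**2 - 2*t))) = 126*(1/(2*t*(-3 + t**2 - 2*t))) = 63/(t*(-3 + t**2 - 2*t)))
(12129 - 1*23476) + W(L(11)) = (12129 - 1*23476) + 63/(((-3*11))*(-3 + (-3*11)**2 - (-6)*11)) = (12129 - 23476) + 63/(-33*(-3 + (-33)**2 - 2*(-33))) = -11347 + 63*(-1/33)/(-3 + 1089 + 66) = -11347 + 63*(-1/33)/1152 = -11347 + 63*(-1/33)*(1/1152) = -11347 - 7/4224 = -47929735/4224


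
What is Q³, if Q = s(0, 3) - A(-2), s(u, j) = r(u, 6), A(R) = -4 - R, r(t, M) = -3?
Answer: -1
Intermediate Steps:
s(u, j) = -3
Q = -1 (Q = -3 - (-4 - 1*(-2)) = -3 - (-4 + 2) = -3 - 1*(-2) = -3 + 2 = -1)
Q³ = (-1)³ = -1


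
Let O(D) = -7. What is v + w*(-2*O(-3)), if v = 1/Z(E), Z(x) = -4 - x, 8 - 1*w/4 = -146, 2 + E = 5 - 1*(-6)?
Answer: 112111/13 ≈ 8623.9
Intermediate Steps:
E = 9 (E = -2 + (5 - 1*(-6)) = -2 + (5 + 6) = -2 + 11 = 9)
w = 616 (w = 32 - 4*(-146) = 32 + 584 = 616)
v = -1/13 (v = 1/(-4 - 1*9) = 1/(-4 - 9) = 1/(-13) = -1/13 ≈ -0.076923)
v + w*(-2*O(-3)) = -1/13 + 616*(-2*(-7)) = -1/13 + 616*14 = -1/13 + 8624 = 112111/13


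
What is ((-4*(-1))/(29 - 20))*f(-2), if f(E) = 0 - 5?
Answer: -20/9 ≈ -2.2222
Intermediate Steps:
f(E) = -5
((-4*(-1))/(29 - 20))*f(-2) = ((-4*(-1))/(29 - 20))*(-5) = (4/9)*(-5) = -20/9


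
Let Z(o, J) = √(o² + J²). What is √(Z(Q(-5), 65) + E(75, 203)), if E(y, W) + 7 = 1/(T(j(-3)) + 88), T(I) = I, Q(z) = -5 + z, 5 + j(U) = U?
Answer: √(-2795 + 2000*√173)/20 ≈ 7.6666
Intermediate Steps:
j(U) = -5 + U
E(y, W) = -559/80 (E(y, W) = -7 + 1/((-5 - 3) + 88) = -7 + 1/(-8 + 88) = -7 + 1/80 = -559/80)
Z(o, J) = √(J² + o²)
√(Z(Q(-5), 65) + E(75, 203)) = √(√(65² + (-5 - 5)²) - 559/80) = √(√(4225 + (-10)²) - 559/80) = √(√(4225 + 100) - 559/80) = √(√4325 - 559/80) = √(5*√173 - 559/80) = √(-559/80 + 5*√173)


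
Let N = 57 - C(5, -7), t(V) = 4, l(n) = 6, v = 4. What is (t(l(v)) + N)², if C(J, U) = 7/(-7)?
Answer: 3844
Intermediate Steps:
C(J, U) = -1 (C(J, U) = 7*(-⅐) = -1)
N = 58 (N = 57 - 1*(-1) = 57 + 1 = 58)
(t(l(v)) + N)² = (4 + 58)² = 62² = 3844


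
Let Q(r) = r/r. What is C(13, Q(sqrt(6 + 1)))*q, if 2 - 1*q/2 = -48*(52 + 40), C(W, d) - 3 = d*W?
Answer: 141376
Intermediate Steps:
Q(r) = 1
C(W, d) = 3 + W*d (C(W, d) = 3 + d*W = 3 + W*d)
q = 8836 (q = 4 - (-96)*(52 + 40) = 4 - (-96)*92 = 4 - 2*(-4416) = 4 + 8832 = 8836)
C(13, Q(sqrt(6 + 1)))*q = (3 + 13*1)*8836 = (3 + 13)*8836 = 16*8836 = 141376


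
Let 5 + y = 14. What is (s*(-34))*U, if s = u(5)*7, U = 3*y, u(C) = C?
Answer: -32130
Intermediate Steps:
y = 9 (y = -5 + 14 = 9)
U = 27 (U = 3*9 = 27)
s = 35 (s = 5*7 = 35)
(s*(-34))*U = (35*(-34))*27 = -1190*27 = -32130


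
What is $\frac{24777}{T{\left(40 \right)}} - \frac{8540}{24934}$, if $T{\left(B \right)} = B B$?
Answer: $\frac{43151837}{2849600} \approx 15.143$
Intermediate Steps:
$T{\left(B \right)} = B^{2}$
$\frac{24777}{T{\left(40 \right)}} - \frac{8540}{24934} = \frac{24777}{40^{2}} - \frac{8540}{24934} = \frac{24777}{1600} - \frac{610}{1781} = \frac{43151837}{2849600}$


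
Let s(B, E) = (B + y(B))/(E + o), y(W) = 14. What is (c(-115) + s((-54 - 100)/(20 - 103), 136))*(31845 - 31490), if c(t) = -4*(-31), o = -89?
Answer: 3663600/83 ≈ 44140.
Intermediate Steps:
c(t) = 124
s(B, E) = (14 + B)/(-89 + E) (s(B, E) = (B + 14)/(E - 89) = (14 + B)/(-89 + E))
(c(-115) + s((-54 - 100)/(20 - 103), 136))*(31845 - 31490) = (124 + (14 + (-54 - 100)/(20 - 103))/(-89 + 136))*(31845 - 31490) = (124 + (14 - 154/(-83))/47)*355 = (124 + (14 - 154*(-1/83))/47)*355 = (124 + (14 + 154/83)/47)*355 = (124 + (1/47)*(1316/83))*355 = (124 + 28/83)*355 = (10320/83)*355 = 3663600/83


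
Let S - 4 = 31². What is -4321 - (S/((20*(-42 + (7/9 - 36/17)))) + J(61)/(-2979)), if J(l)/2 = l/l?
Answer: -341335777777/79014996 ≈ -4319.9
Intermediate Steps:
J(l) = 2 (J(l) = 2*(l/l) = 2*1 = 2)
S = 965 (S = 4 + 31² = 4 + 961 = 965)
-4321 - (S/((20*(-42 + (7/9 - 36/17)))) + J(61)/(-2979)) = -4321 - (965/((20*(-42 + (7/9 - 36/17)))) + 2/(-2979)) = -4321 - (965/((20*(-42 + (7*(⅑) - 36*1/17)))) + 2*(-1/2979)) = -4321 - (965/((20*(-42 + (7/9 - 36/17)))) - 2/2979) = -4321 - (965/((20*(-42 - 205/153))) - 2/2979) = -4321 - (965/((20*(-6631/153))) - 2/2979) = -4321 - (965/(-132620/153) - 2/2979) = -4321 - (965*(-153/132620) - 2/2979) = -4321 - (-29529/26524 - 2/2979) = -4321 - 1*(-88019939/79014996) = -4321 + 88019939/79014996 = -341335777777/79014996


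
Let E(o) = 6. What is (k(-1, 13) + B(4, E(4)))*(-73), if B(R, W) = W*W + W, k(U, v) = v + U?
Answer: -3942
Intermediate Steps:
k(U, v) = U + v
B(R, W) = W + W² (B(R, W) = W² + W = W + W²)
(k(-1, 13) + B(4, E(4)))*(-73) = ((-1 + 13) + 6*(1 + 6))*(-73) = (12 + 6*7)*(-73) = (12 + 42)*(-73) = 54*(-73) = -3942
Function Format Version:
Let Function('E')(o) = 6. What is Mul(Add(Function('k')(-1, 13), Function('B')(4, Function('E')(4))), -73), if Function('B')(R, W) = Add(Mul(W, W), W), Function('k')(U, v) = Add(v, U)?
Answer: -3942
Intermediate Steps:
Function('k')(U, v) = Add(U, v)
Function('B')(R, W) = Add(W, Pow(W, 2)) (Function('B')(R, W) = Add(Pow(W, 2), W) = Add(W, Pow(W, 2)))
Mul(Add(Function('k')(-1, 13), Function('B')(4, Function('E')(4))), -73) = Mul(Add(Add(-1, 13), Mul(6, Add(1, 6))), -73) = Mul(Add(12, Mul(6, 7)), -73) = Mul(Add(12, 42), -73) = Mul(54, -73) = -3942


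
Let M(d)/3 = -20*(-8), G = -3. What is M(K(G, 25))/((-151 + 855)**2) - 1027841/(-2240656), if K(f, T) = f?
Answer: 90640973/197177728 ≈ 0.45969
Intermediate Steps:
M(d) = 480 (M(d) = 3*(-20*(-8)) = 3*160 = 480)
M(K(G, 25))/((-151 + 855)**2) - 1027841/(-2240656) = 480/((-151 + 855)**2) - 1027841/(-2240656) = 480/(704**2) - 1027841*(-1/2240656) = 480/495616 + 1027841/2240656 = 480*(1/495616) + 1027841/2240656 = 15/15488 + 1027841/2240656 = 90640973/197177728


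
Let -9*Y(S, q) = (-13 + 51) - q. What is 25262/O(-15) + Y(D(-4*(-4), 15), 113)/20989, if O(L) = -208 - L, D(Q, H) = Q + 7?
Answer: -1590667529/12152631 ≈ -130.89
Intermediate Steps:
D(Q, H) = 7 + Q
Y(S, q) = -38/9 + q/9 (Y(S, q) = -((-13 + 51) - q)/9 = -(38 - q)/9 = -38/9 + q/9)
25262/O(-15) + Y(D(-4*(-4), 15), 113)/20989 = 25262/(-208 - 1*(-15)) + (-38/9 + (⅑)*113)/20989 = 25262/(-208 + 15) + (-38/9 + 113/9)*(1/20989) = 25262/(-193) + (25/3)*(1/20989) = 25262*(-1/193) + 25/62967 = -25262/193 + 25/62967 = -1590667529/12152631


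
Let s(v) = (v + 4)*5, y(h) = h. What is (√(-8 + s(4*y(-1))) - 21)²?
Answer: 433 - 84*I*√2 ≈ 433.0 - 118.79*I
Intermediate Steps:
s(v) = 20 + 5*v (s(v) = (4 + v)*5 = 20 + 5*v)
(√(-8 + s(4*y(-1))) - 21)² = (√(-8 + (20 + 5*(4*(-1)))) - 21)² = (√(-8 + (20 + 5*(-4))) - 21)² = (√(-8 + (20 - 20)) - 21)² = (√(-8 + 0) - 21)² = (√(-8) - 21)² = (2*I*√2 - 21)² = (-21 + 2*I*√2)²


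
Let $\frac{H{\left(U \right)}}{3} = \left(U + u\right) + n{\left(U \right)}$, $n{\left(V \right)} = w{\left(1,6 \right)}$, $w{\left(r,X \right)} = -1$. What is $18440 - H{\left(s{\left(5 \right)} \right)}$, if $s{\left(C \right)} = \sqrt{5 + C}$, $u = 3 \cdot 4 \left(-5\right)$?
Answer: $18623 - 3 \sqrt{10} \approx 18614.0$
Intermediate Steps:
$n{\left(V \right)} = -1$
$u = -60$ ($u = 12 \left(-5\right) = -60$)
$H{\left(U \right)} = -183 + 3 U$ ($H{\left(U \right)} = 3 \left(\left(U - 60\right) - 1\right) = 3 \left(\left(-60 + U\right) - 1\right) = 3 \left(-61 + U\right) = -183 + 3 U$)
$18440 - H{\left(s{\left(5 \right)} \right)} = 18440 - \left(-183 + 3 \sqrt{5 + 5}\right) = 18440 - \left(-183 + 3 \sqrt{10}\right) = 18440 + \left(183 - 3 \sqrt{10}\right) = 18623 - 3 \sqrt{10}$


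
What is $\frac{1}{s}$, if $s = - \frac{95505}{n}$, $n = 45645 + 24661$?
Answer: $- \frac{70306}{95505} \approx -0.73615$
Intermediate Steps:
$n = 70306$
$s = - \frac{95505}{70306} \approx -1.3584$
$\frac{1}{s} = \frac{1}{- \frac{95505}{70306}} = - \frac{70306}{95505}$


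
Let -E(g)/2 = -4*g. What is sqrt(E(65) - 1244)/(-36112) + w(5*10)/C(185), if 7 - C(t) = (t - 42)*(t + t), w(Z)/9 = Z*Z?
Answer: -22500/52903 - I*sqrt(181)/18056 ≈ -0.42531 - 0.00074511*I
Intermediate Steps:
E(g) = 8*g (E(g) = -(-8)*g = 8*g)
w(Z) = 9*Z**2 (w(Z) = 9*(Z*Z) = 9*Z**2)
C(t) = 7 - 2*t*(-42 + t) (C(t) = 7 - (t - 42)*(t + t) = 7 - (-42 + t)*2*t = 7 - 2*t*(-42 + t))
sqrt(E(65) - 1244)/(-36112) + w(5*10)/C(185) = sqrt(8*65 - 1244)/(-36112) + (9*(5*10)**2)/(7 - 2*185**2 + 84*185) = sqrt(520 - 1244)*(-1/36112) + (9*50**2)/(7 - 2*34225 + 15540) = sqrt(-724)*(-1/36112) + (9*2500)/(7 - 68450 + 15540) = (2*I*sqrt(181))*(-1/36112) + 22500/(-52903) = -I*sqrt(181)/18056 + 22500*(-1/52903) = -I*sqrt(181)/18056 - 22500/52903 = -22500/52903 - I*sqrt(181)/18056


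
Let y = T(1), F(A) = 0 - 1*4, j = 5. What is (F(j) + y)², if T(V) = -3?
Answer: 49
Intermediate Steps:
F(A) = -4 (F(A) = 0 - 4 = -4)
y = -3
(F(j) + y)² = (-4 - 3)² = (-7)² = 49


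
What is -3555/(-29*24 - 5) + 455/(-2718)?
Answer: 9343535/1905318 ≈ 4.9039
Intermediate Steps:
-3555/(-29*24 - 5) + 455/(-2718) = -3555/(-696 - 5) + 455*(-1/2718) = -3555/(-701) - 455/2718 = -3555*(-1/701) - 455/2718 = 3555/701 - 455/2718 = 9343535/1905318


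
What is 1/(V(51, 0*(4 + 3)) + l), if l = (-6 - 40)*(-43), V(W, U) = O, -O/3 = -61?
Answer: 1/2161 ≈ 0.00046275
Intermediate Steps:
O = 183 (O = -3*(-61) = 183)
V(W, U) = 183
l = 1978 (l = -46*(-43) = 1978)
1/(V(51, 0*(4 + 3)) + l) = 1/(183 + 1978) = 1/2161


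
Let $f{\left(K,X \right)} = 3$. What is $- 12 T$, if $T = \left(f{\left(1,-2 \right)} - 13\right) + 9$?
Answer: $12$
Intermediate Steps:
$T = -1$ ($T = \left(3 - 13\right) + 9 = -10 + 9 = -1$)
$- 12 T = \left(-12\right) \left(-1\right) = 12$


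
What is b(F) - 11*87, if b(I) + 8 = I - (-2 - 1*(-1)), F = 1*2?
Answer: -962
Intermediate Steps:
F = 2
b(I) = -7 + I (b(I) = -8 + (I - (-2 - 1*(-1))) = -8 + (I - (-2 + 1)) = -8 + (I - 1*(-1)) = -8 + (I + 1) = -8 + (1 + I) = -7 + I)
b(F) - 11*87 = (-7 + 2) - 11*87 = -5 - 957 = -962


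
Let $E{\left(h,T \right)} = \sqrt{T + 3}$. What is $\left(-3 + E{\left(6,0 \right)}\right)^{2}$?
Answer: $\left(3 - \sqrt{3}\right)^{2} \approx 1.6077$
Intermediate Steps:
$E{\left(h,T \right)} = \sqrt{3 + T}$
$\left(-3 + E{\left(6,0 \right)}\right)^{2} = \left(-3 + \sqrt{3 + 0}\right)^{2} = \left(-3 + \sqrt{3}\right)^{2}$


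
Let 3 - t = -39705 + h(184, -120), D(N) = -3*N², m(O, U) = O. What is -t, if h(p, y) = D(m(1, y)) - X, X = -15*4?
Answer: -39651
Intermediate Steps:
X = -60
h(p, y) = 57 (h(p, y) = -3*1² - 1*(-60) = -3*1 + 60 = -3 + 60 = 57)
t = 39651 (t = 3 - (-39705 + 57) = 3 - 1*(-39648) = 3 + 39648 = 39651)
-t = -1*39651 = -39651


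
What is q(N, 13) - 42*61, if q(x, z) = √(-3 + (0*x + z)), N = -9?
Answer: -2562 + √10 ≈ -2558.8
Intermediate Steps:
q(x, z) = √(-3 + z) (q(x, z) = √(-3 + (0 + z)) = √(-3 + z))
q(N, 13) - 42*61 = √(-3 + 13) - 42*61 = √10 - 2562 = -2562 + √10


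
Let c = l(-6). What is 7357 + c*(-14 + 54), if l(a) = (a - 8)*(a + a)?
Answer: 14077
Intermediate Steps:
l(a) = 2*a*(-8 + a) (l(a) = (-8 + a)*(2*a) = 2*a*(-8 + a))
c = 168 (c = 2*(-6)*(-8 - 6) = 2*(-6)*(-14) = 168)
7357 + c*(-14 + 54) = 7357 + 168*(-14 + 54) = 7357 + 168*40 = 7357 + 6720 = 14077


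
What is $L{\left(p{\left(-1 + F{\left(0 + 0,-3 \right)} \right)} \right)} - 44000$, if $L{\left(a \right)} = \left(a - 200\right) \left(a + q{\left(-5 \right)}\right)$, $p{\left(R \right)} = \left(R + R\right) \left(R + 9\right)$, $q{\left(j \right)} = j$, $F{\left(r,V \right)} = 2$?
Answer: $-46700$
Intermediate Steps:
$p{\left(R \right)} = 2 R \left(9 + R\right)$
$L{\left(a \right)} = \left(-200 + a\right) \left(-5 + a\right)$ ($L{\left(a \right)} = \left(a - 200\right) \left(a - 5\right) = \left(-200 + a\right) \left(-5 + a\right)$)
$L{\left(p{\left(-1 + F{\left(0 + 0,-3 \right)} \right)} \right)} - 44000 = \left(1000 + \left(2 \left(-1 + 2\right) \left(9 + \left(-1 + 2\right)\right)\right)^{2} - 205 \cdot 2 \left(-1 + 2\right) \left(9 + \left(-1 + 2\right)\right)\right) - 44000 = \left(1000 + \left(2 \cdot 1 \left(9 + 1\right)\right)^{2} - 205 \cdot 2 \cdot 1 \left(9 + 1\right)\right) - 44000 = \left(1000 + \left(2 \cdot 1 \cdot 10\right)^{2} - 205 \cdot 2 \cdot 1 \cdot 10\right) - 44000 = \left(1000 + 20^{2} - 4100\right) - 44000 = \left(1000 + 400 - 4100\right) - 44000 = -2700 - 44000 = -46700$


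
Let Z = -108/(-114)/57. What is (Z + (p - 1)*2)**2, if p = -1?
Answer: 2067844/130321 ≈ 15.867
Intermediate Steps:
Z = 6/361 (Z = -108*(-1/114)*(1/57) = (18/19)*(1/57) = 6/361 ≈ 0.016620)
(Z + (p - 1)*2)**2 = (6/361 + (-1 - 1)*2)**2 = (6/361 - 2*2)**2 = (6/361 - 4)**2 = (-1438/361)**2 = 2067844/130321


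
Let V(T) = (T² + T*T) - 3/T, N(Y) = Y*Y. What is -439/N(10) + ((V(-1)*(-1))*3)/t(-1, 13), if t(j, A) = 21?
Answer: -3573/700 ≈ -5.1043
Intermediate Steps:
N(Y) = Y²
V(T) = -3/T + 2*T² (V(T) = (T² + T²) - 3/T = 2*T² - 3/T = -3/T + 2*T²)
-439/N(10) + ((V(-1)*(-1))*3)/t(-1, 13) = -439/(10²) + ((((-3 + 2*(-1)³)/(-1))*(-1))*3)/21 = -439/100 + ((-(-3 + 2*(-1))*(-1))*3)*(1/21) = -439*1/100 + ((-(-3 - 2)*(-1))*3)*(1/21) = -439/100 + ((-1*(-5)*(-1))*3)*(1/21) = -439/100 + ((5*(-1))*3)*(1/21) = -439/100 - 5*3*(1/21) = -439/100 - 15*1/21 = -439/100 - 5/7 = -3573/700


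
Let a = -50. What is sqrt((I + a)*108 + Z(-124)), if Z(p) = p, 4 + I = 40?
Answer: 2*I*sqrt(409) ≈ 40.448*I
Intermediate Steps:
I = 36 (I = -4 + 40 = 36)
sqrt((I + a)*108 + Z(-124)) = sqrt((36 - 50)*108 - 124) = sqrt(-14*108 - 124) = sqrt(-1512 - 124) = sqrt(-1636) = 2*I*sqrt(409)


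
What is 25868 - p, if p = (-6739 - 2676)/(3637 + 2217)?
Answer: 151440687/5854 ≈ 25870.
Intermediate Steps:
p = -9415/5854 ≈ -1.6083
25868 - p = 25868 - 1*(-9415/5854) = 25868 + 9415/5854 = 151440687/5854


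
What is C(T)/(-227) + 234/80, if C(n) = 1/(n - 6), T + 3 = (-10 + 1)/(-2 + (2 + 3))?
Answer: 79687/27240 ≈ 2.9254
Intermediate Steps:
T = -6 (T = -3 + (-10 + 1)/(-2 + (2 + 3)) = -3 - 9/(-2 + 5) = -3 - 9/3 = -3 - 9*⅓ = -3 - 3 = -6)
C(n) = 1/(-6 + n)
C(T)/(-227) + 234/80 = 1/(-6 - 6*(-227)) + 234/80 = -1/227/(-12) + 234*(1/80) = -1/12*(-1/227) + 117/40 = 1/2724 + 117/40 = 79687/27240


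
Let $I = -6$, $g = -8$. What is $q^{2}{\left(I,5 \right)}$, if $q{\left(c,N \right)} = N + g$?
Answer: $9$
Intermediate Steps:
$q{\left(c,N \right)} = -8 + N$ ($q{\left(c,N \right)} = N - 8 = -8 + N$)
$q^{2}{\left(I,5 \right)} = \left(-8 + 5\right)^{2} = \left(-3\right)^{2} = 9$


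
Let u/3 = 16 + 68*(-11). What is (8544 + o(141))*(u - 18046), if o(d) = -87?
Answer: -171186594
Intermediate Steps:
u = -2196 (u = 3*(16 + 68*(-11)) = 3*(16 - 748) = 3*(-732) = -2196)
(8544 + o(141))*(u - 18046) = (8544 - 87)*(-2196 - 18046) = 8457*(-20242) = -171186594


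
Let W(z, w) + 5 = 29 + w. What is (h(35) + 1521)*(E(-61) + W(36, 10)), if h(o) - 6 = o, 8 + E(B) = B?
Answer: -54670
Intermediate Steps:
E(B) = -8 + B
W(z, w) = 24 + w (W(z, w) = -5 + (29 + w) = 24 + w)
h(o) = 6 + o
(h(35) + 1521)*(E(-61) + W(36, 10)) = ((6 + 35) + 1521)*((-8 - 61) + (24 + 10)) = (41 + 1521)*(-69 + 34) = 1562*(-35) = -54670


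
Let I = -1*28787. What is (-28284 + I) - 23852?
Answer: -80923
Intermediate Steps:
I = -28787
(-28284 + I) - 23852 = (-28284 - 28787) - 23852 = -57071 - 23852 = -80923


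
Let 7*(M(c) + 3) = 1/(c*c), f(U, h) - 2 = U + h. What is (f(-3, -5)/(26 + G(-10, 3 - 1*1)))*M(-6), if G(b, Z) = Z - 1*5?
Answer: 755/966 ≈ 0.78157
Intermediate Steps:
f(U, h) = 2 + U + h (f(U, h) = 2 + (U + h) = 2 + U + h)
M(c) = -3 + 1/(7*c²) (M(c) = -3 + 1/(7*((c*c))) = -3 + 1/(7*(c²)) = -3 + 1/(7*c²))
G(b, Z) = -5 + Z (G(b, Z) = Z - 5 = -5 + Z)
(f(-3, -5)/(26 + G(-10, 3 - 1*1)))*M(-6) = ((2 - 3 - 5)/(26 + (-5 + (3 - 1*1))))*(-3 + (⅐)/(-6)²) = (-6/(26 + (-5 + (3 - 1))))*(-3 + (⅐)*(1/36)) = (-6/(26 + (-5 + 2)))*(-3 + 1/252) = -6/(26 - 3)*(-755/252) = -6/23*(-755/252) = 755/966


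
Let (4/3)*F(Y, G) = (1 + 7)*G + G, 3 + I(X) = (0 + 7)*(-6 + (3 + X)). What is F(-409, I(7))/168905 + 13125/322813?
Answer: 1817082255/43619783812 ≈ 0.041657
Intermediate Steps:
I(X) = -24 + 7*X (I(X) = -3 + (0 + 7)*(-6 + (3 + X)) = -3 + 7*(-3 + X) = -3 + (-21 + 7*X) = -24 + 7*X)
F(Y, G) = 27*G/4 (F(Y, G) = 3*((1 + 7)*G + G)/4 = 3*(8*G + G)/4 = 3*(9*G)/4 = 27*G/4)
F(-409, I(7))/168905 + 13125/322813 = (27*(-24 + 7*7)/4)/168905 + 13125/322813 = (27*(-24 + 49)/4)*(1/168905) + 13125*(1/322813) = ((27/4)*25)*(1/168905) + 13125/322813 = (675/4)*(1/168905) + 13125/322813 = 135/135124 + 13125/322813 = 1817082255/43619783812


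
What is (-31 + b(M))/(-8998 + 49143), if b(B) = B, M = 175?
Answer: 144/40145 ≈ 0.0035870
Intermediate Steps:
(-31 + b(M))/(-8998 + 49143) = (-31 + 175)/(-8998 + 49143) = 144/40145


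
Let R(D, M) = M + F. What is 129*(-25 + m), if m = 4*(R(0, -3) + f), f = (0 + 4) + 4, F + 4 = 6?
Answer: 387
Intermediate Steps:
F = 2 (F = -4 + 6 = 2)
f = 8 (f = 4 + 4 = 8)
R(D, M) = 2 + M (R(D, M) = M + 2 = 2 + M)
m = 28 (m = 4*((2 - 3) + 8) = 4*(-1 + 8) = 4*7 = 28)
129*(-25 + m) = 129*(-25 + 28) = 129*3 = 387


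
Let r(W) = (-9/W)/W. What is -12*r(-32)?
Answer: 27/256 ≈ 0.10547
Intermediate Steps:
r(W) = -9/W**2
-12*r(-32) = -(-108)/(-32)**2 = -(-108)/1024 = -12*(-9/1024) = 27/256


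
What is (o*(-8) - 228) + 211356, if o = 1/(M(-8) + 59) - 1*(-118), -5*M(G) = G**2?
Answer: 48552464/231 ≈ 2.1018e+5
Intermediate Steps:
M(G) = -G**2/5
o = 27263/231 (o = 1/(-1/5*(-8)**2 + 59) - 1*(-118) = 1/(-1/5*64 + 59) + 118 = 1/(-64/5 + 59) + 118 = 1/(231/5) + 118 = 5/231 + 118 = 27263/231 ≈ 118.02)
(o*(-8) - 228) + 211356 = ((27263/231)*(-8) - 228) + 211356 = (-218104/231 - 228) + 211356 = -270772/231 + 211356 = 48552464/231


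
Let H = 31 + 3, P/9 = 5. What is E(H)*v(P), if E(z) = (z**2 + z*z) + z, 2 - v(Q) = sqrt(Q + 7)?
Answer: 4692 - 4692*sqrt(13) ≈ -12225.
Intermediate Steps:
P = 45 (P = 9*5 = 45)
H = 34
v(Q) = 2 - sqrt(7 + Q) (v(Q) = 2 - sqrt(Q + 7) = 2 - sqrt(7 + Q))
E(z) = z + 2*z**2 (E(z) = (z**2 + z**2) + z = 2*z**2 + z = z + 2*z**2)
E(H)*v(P) = (34*(1 + 2*34))*(2 - sqrt(7 + 45)) = (34*(1 + 68))*(2 - sqrt(52)) = (34*69)*(2 - 2*sqrt(13)) = 2346*(2 - 2*sqrt(13)) = 4692 - 4692*sqrt(13)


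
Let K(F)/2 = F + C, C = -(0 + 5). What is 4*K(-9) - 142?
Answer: -254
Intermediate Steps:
C = -5 (C = -1*5 = -5)
K(F) = -10 + 2*F (K(F) = 2*(F - 5) = 2*(-5 + F) = -10 + 2*F)
4*K(-9) - 142 = 4*(-10 + 2*(-9)) - 142 = 4*(-10 - 18) - 142 = 4*(-28) - 142 = -112 - 142 = -254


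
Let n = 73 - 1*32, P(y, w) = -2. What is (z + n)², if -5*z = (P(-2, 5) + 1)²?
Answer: 41616/25 ≈ 1664.6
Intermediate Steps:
n = 41 (n = 73 - 32 = 41)
z = -⅕ (z = -(-2 + 1)²/5 = -⅕*(-1)² = -⅕*1 = -⅕ ≈ -0.20000)
(z + n)² = (-⅕ + 41)² = (204/5)² = 41616/25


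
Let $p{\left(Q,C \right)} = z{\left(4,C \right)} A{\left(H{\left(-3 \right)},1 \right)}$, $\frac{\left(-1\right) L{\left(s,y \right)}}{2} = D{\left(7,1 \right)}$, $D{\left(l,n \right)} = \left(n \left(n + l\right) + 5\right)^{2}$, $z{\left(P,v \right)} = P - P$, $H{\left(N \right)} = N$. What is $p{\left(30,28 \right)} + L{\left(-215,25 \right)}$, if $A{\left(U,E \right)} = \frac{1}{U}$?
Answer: $-338$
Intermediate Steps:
$z{\left(P,v \right)} = 0$
$D{\left(l,n \right)} = \left(5 + n \left(l + n\right)\right)^{2}$ ($D{\left(l,n \right)} = \left(n \left(l + n\right) + 5\right)^{2} = \left(5 + n \left(l + n\right)\right)^{2}$)
$L{\left(s,y \right)} = -338$ ($L{\left(s,y \right)} = - 2 \left(5 + 1^{2} + 7 \cdot 1\right)^{2} = - 2 \left(5 + 1 + 7\right)^{2} = - 2 \cdot 13^{2} = \left(-2\right) 169 = -338$)
$p{\left(Q,C \right)} = 0$ ($p{\left(Q,C \right)} = \frac{0}{-3} = 0 \left(- \frac{1}{3}\right) = 0$)
$p{\left(30,28 \right)} + L{\left(-215,25 \right)} = 0 - 338 = -338$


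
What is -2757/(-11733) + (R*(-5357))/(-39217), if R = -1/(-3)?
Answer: 129072496/460133061 ≈ 0.28051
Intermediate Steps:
R = ⅓ (R = -1*(-⅓) = ⅓ ≈ 0.33333)
-2757/(-11733) + (R*(-5357))/(-39217) = -2757/(-11733) + ((⅓)*(-5357))/(-39217) = -2757*(-1/11733) - 5357/3*(-1/39217) = 919/3911 + 5357/117651 = 129072496/460133061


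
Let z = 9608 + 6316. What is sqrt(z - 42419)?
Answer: I*sqrt(26495) ≈ 162.77*I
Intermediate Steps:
z = 15924
sqrt(z - 42419) = sqrt(15924 - 42419) = sqrt(-26495) = I*sqrt(26495)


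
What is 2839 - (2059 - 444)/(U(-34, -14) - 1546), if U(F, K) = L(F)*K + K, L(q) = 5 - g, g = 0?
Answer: 925837/326 ≈ 2840.0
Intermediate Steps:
L(q) = 5 (L(q) = 5 - 1*0 = 5 + 0 = 5)
U(F, K) = 6*K (U(F, K) = 5*K + K = 6*K)
2839 - (2059 - 444)/(U(-34, -14) - 1546) = 2839 - (2059 - 444)/(6*(-14) - 1546) = 2839 - 1615/(-84 - 1546) = 2839 - 1615/(-1630) = 2839 - 1615*(-1)/1630 = 2839 - 1*(-323/326) = 2839 + 323/326 = 925837/326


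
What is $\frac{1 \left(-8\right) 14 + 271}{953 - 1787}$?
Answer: $- \frac{53}{278} \approx -0.19065$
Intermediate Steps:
$\frac{1 \left(-8\right) 14 + 271}{953 - 1787} = \frac{\left(-8\right) 14 + 271}{-834} = \left(-112 + 271\right) \left(- \frac{1}{834}\right) = 159 \left(- \frac{1}{834}\right) = - \frac{53}{278}$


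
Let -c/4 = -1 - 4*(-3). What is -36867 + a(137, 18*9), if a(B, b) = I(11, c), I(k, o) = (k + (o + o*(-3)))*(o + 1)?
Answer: -41124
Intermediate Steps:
c = -44 (c = -4*(-1 - 4*(-3)) = -4*(-1 + 12) = -4*11 = -44)
I(k, o) = (1 + o)*(k - 2*o) (I(k, o) = (k + (o - 3*o))*(1 + o) = (k - 2*o)*(1 + o) = (1 + o)*(k - 2*o))
a(B, b) = -4257 (a(B, b) = 11 - 2*(-44) - 2*(-44)² + 11*(-44) = 11 + 88 - 2*1936 - 484 = 11 + 88 - 3872 - 484 = -4257)
-36867 + a(137, 18*9) = -36867 - 4257 = -41124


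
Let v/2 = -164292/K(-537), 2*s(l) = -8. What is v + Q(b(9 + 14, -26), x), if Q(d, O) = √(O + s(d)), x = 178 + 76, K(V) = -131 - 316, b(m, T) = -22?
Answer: 109528/149 + 5*√10 ≈ 750.90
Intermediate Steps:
s(l) = -4 (s(l) = (½)*(-8) = -4)
K(V) = -447
x = 254
Q(d, O) = √(-4 + O) (Q(d, O) = √(O - 4) = √(-4 + O))
v = 109528/149 (v = 2*(-164292/(-447)) = 2*(-164292*(-1/447)) = 2*(54764/149) = 109528/149 ≈ 735.09)
v + Q(b(9 + 14, -26), x) = 109528/149 + √(-4 + 254) = 109528/149 + √250 = 109528/149 + 5*√10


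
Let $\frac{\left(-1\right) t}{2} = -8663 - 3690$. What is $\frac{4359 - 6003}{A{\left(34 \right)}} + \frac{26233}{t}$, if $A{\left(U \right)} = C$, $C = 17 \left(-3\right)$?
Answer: $\frac{13984849}{420002} \approx 33.297$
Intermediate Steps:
$C = -51$
$A{\left(U \right)} = -51$
$t = 24706$ ($t = - 2 \left(-8663 - 3690\right) = \left(-2\right) \left(-12353\right) = 24706$)
$\frac{4359 - 6003}{A{\left(34 \right)}} + \frac{26233}{t} = \frac{4359 - 6003}{-51} + \frac{26233}{24706} = \left(-1644\right) \left(- \frac{1}{51}\right) + 26233 \cdot \frac{1}{24706} = \frac{548}{17} + \frac{26233}{24706} = \frac{13984849}{420002}$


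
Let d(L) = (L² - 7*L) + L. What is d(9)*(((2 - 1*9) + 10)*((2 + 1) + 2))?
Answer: 405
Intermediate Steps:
d(L) = L² - 6*L
d(9)*(((2 - 1*9) + 10)*((2 + 1) + 2)) = (9*(-6 + 9))*(((2 - 1*9) + 10)*((2 + 1) + 2)) = (9*3)*(((2 - 9) + 10)*(3 + 2)) = 27*((-7 + 10)*5) = 27*(3*5) = 27*15 = 405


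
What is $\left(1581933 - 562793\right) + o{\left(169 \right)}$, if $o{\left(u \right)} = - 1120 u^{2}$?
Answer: $-30969180$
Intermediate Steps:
$\left(1581933 - 562793\right) + o{\left(169 \right)} = \left(1581933 - 562793\right) - 1120 \cdot 169^{2} = 1019140 - 31988320 = -30969180$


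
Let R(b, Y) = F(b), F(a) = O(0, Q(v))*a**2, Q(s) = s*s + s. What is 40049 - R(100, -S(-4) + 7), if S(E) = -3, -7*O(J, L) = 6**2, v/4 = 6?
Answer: 640343/7 ≈ 91478.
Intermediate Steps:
v = 24 (v = 4*6 = 24)
Q(s) = s + s**2 (Q(s) = s**2 + s = s + s**2)
O(J, L) = -36/7 (O(J, L) = -1/7*6**2 = -1/7*36 = -36/7)
F(a) = -36*a**2/7
R(b, Y) = -36*b**2/7
40049 - R(100, -S(-4) + 7) = 40049 - (-36)*100**2/7 = 40049 - (-36)*10000/7 = 40049 - 1*(-360000/7) = 40049 + 360000/7 = 640343/7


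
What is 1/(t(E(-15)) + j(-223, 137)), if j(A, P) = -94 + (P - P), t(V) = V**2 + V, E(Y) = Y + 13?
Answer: -1/92 ≈ -0.010870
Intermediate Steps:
E(Y) = 13 + Y
t(V) = V + V**2
j(A, P) = -94 (j(A, P) = -94 + 0 = -94)
1/(t(E(-15)) + j(-223, 137)) = 1/((13 - 15)*(1 + (13 - 15)) - 94) = 1/(-2*(1 - 2) - 94) = 1/(-2*(-1) - 94) = 1/(2 - 94) = 1/(-92) = -1/92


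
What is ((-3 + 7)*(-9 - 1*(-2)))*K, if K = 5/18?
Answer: -70/9 ≈ -7.7778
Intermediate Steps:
K = 5/18 (K = 5*(1/18) = 5/18 ≈ 0.27778)
((-3 + 7)*(-9 - 1*(-2)))*K = ((-3 + 7)*(-9 - 1*(-2)))*(5/18) = (4*(-9 + 2))*(5/18) = (4*(-7))*(5/18) = -28*5/18 = -70/9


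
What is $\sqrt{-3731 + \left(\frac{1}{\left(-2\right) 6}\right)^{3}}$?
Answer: $\frac{i \sqrt{19341507}}{72} \approx 61.082 i$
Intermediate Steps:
$\sqrt{-3731 + \left(\frac{1}{\left(-2\right) 6}\right)^{3}} = \sqrt{-3731 + \left(\frac{1}{-12}\right)^{3}} = \sqrt{-3731 + \left(- \frac{1}{12}\right)^{3}} = \sqrt{-3731 - \frac{1}{1728}} = \sqrt{- \frac{6447169}{1728}} = \frac{i \sqrt{19341507}}{72}$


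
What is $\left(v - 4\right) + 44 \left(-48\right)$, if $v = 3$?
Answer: $-2113$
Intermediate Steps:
$\left(v - 4\right) + 44 \left(-48\right) = \left(3 - 4\right) + 44 \left(-48\right) = \left(3 - 4\right) - 2112 = -1 - 2112 = -2113$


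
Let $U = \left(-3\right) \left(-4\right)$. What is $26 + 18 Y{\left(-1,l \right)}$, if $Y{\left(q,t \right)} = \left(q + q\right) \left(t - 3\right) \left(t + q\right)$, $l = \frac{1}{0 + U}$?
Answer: $- \frac{281}{4} \approx -70.25$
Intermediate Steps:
$U = 12$
$l = \frac{1}{12}$ ($l = \frac{1}{0 + 12} = \frac{1}{12} \approx 0.083333$)
$Y{\left(q,t \right)} = 2 q \left(-3 + t\right) \left(q + t\right)$
$26 + 18 Y{\left(-1,l \right)} = 26 + 18 \cdot 2 \left(-1\right) \left(\left(\frac{1}{12}\right)^{2} - -3 - \frac{1}{4} - \frac{1}{12}\right) = 26 + 18 \cdot 2 \left(-1\right) \left(\frac{1}{144} + 3 - \frac{1}{4} - \frac{1}{12}\right) = 26 + 18 \cdot 2 \left(-1\right) \frac{385}{144} = 26 + 18 \left(- \frac{385}{72}\right) = 26 - \frac{385}{4} = - \frac{281}{4}$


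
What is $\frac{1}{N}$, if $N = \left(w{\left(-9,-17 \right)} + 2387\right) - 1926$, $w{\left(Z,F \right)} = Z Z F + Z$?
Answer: $- \frac{1}{925} \approx -0.0010811$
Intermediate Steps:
$w{\left(Z,F \right)} = Z + F Z^{2}$ ($w{\left(Z,F \right)} = Z^{2} F + Z = F Z^{2} + Z = Z + F Z^{2}$)
$N = -925$ ($N = \left(- 9 \left(1 - -153\right) + 2387\right) - 1926 = \left(- 9 \left(1 + 153\right) + 2387\right) - 1926 = \left(\left(-9\right) 154 + 2387\right) - 1926 = \left(-1386 + 2387\right) - 1926 = 1001 - 1926 = -925$)
$\frac{1}{N} = \frac{1}{-925} = - \frac{1}{925}$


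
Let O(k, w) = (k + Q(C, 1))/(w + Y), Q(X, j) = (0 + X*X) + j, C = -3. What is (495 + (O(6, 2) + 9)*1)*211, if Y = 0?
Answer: 108032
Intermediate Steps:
Q(X, j) = j + X**2 (Q(X, j) = (0 + X**2) + j = X**2 + j = j + X**2)
O(k, w) = (10 + k)/w (O(k, w) = (k + (1 + (-3)**2))/(w + 0) = (k + (1 + 9))/w = (k + 10)/w = (10 + k)/w)
(495 + (O(6, 2) + 9)*1)*211 = (495 + ((10 + 6)/2 + 9)*1)*211 = (495 + ((1/2)*16 + 9)*1)*211 = (495 + (8 + 9)*1)*211 = (495 + 17*1)*211 = (495 + 17)*211 = 512*211 = 108032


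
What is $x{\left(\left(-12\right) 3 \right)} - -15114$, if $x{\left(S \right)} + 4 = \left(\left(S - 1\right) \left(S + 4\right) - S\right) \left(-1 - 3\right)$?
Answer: $10230$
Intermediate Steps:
$x{\left(S \right)} = -4 + 4 S - 4 \left(-1 + S\right) \left(4 + S\right)$ ($x{\left(S \right)} = -4 + \left(\left(S - 1\right) \left(S + 4\right) - S\right) \left(-1 - 3\right) = -4 + \left(\left(-1 + S\right) \left(4 + S\right) - S\right) \left(-4\right) = -4 + \left(- S + \left(-1 + S\right) \left(4 + S\right)\right) \left(-4\right) = -4 + \left(4 S - 4 \left(-1 + S\right) \left(4 + S\right)\right) = -4 + 4 S - 4 \left(-1 + S\right) \left(4 + S\right)$)
$x{\left(\left(-12\right) 3 \right)} - -15114 = \left(12 - 8 \left(\left(-12\right) 3\right) - 4 \left(\left(-12\right) 3\right)^{2}\right) - -15114 = \left(12 - -288 - 4 \left(-36\right)^{2}\right) + 15114 = \left(12 + 288 - 5184\right) + 15114 = -4884 + 15114 = 10230$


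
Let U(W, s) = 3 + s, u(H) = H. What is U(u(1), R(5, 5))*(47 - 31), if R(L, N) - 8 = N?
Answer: 256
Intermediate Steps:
R(L, N) = 8 + N
U(u(1), R(5, 5))*(47 - 31) = (3 + (8 + 5))*(47 - 31) = (3 + 13)*16 = 16*16 = 256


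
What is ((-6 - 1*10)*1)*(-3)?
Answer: 48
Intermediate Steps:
((-6 - 1*10)*1)*(-3) = ((-6 - 10)*1)*(-3) = -16*1*(-3) = -16*(-3) = 48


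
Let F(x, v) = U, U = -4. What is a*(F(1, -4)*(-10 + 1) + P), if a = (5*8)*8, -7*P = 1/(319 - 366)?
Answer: 3790400/329 ≈ 11521.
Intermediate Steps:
F(x, v) = -4
P = 1/329 (P = -1/(7*(319 - 366)) = -1/7/(-47) = -1/7*(-1/47) = 1/329 ≈ 0.0030395)
a = 320 (a = 40*8 = 320)
a*(F(1, -4)*(-10 + 1) + P) = 320*(-4*(-10 + 1) + 1/329) = 320*(-4*(-9) + 1/329) = 320*(36 + 1/329) = 320*(11845/329) = 3790400/329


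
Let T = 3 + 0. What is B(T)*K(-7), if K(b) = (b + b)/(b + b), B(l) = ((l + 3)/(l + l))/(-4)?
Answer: -1/4 ≈ -0.25000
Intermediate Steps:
T = 3
B(l) = -(3 + l)/(8*l) (B(l) = ((3 + l)/((2*l)))*(-1/4) = ((3 + l)*(1/(2*l)))*(-1/4) = ((3 + l)/(2*l))*(-1/4) = -(3 + l)/(8*l))
K(b) = 1 (K(b) = (2*b)/((2*b)) = (2*b)*(1/(2*b)) = 1)
B(T)*K(-7) = ((1/8)*(-3 - 1*3)/3)*1 = ((1/8)*(1/3)*(-3 - 3))*1 = ((1/8)*(1/3)*(-6))*1 = -1/4*1 = -1/4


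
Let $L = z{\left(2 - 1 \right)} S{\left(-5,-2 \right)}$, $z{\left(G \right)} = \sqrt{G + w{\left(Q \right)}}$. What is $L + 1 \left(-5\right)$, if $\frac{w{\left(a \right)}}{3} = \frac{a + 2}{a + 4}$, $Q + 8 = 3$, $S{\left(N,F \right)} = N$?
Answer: $-5 - 5 \sqrt{10} \approx -20.811$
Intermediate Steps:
$Q = -5$ ($Q = -8 + 3 = -5$)
$w{\left(a \right)} = \frac{3 \left(2 + a\right)}{4 + a}$ ($w{\left(a \right)} = 3 \frac{a + 2}{a + 4} = 3 \frac{2 + a}{4 + a} = \frac{3 \left(2 + a\right)}{4 + a}$)
$z{\left(G \right)} = \sqrt{9 + G}$ ($z{\left(G \right)} = \sqrt{G + \frac{3 \left(2 - 5\right)}{4 - 5}} = \sqrt{G + 3 \frac{1}{-1} \left(-3\right)} = \sqrt{G + 3 \left(-1\right) \left(-3\right)} = \sqrt{G + 9} = \sqrt{9 + G}$)
$L = - 5 \sqrt{10}$ ($L = \sqrt{9 + \left(2 - 1\right)} \left(-5\right) = \sqrt{9 + 1} \left(-5\right) = \sqrt{10} \left(-5\right) = - 5 \sqrt{10} \approx -15.811$)
$L + 1 \left(-5\right) = - 5 \sqrt{10} + 1 \left(-5\right) = - 5 \sqrt{10} - 5 = -5 - 5 \sqrt{10}$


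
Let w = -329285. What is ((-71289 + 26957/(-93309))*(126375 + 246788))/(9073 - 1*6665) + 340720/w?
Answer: -11676705904372934189/1056948739836 ≈ -1.1048e+7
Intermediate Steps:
((-71289 + 26957/(-93309))*(126375 + 246788))/(9073 - 1*6665) + 340720/w = ((-71289 + 26957/(-93309))*(126375 + 246788))/(9073 - 1*6665) + 340720/(-329285) = ((-71289 + 26957*(-1/93309))*373163)/(9073 - 6665) + 340720*(-1/329285) = ((-71289 - 26957/93309)*373163)/2408 - 68144/65857 = -6651932258/93309*373163*(1/2408) - 68144/65857 = -2482254997192054/93309*1/2408 - 68144/65857 = -177303928370861/16049148 - 68144/65857 = -11676705904372934189/1056948739836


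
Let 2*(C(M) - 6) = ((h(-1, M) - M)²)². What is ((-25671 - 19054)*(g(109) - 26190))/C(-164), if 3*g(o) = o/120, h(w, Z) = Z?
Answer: 84336062995/432 ≈ 1.9522e+8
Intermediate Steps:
g(o) = o/360 (g(o) = (o/120)/3 = o/360)
C(M) = 6 (C(M) = 6 + ((M - M)²)²/2 = 6 + (0²)²/2 = 6 + (½)*0² = 6 + (½)*0 = 6 + 0 = 6)
((-25671 - 19054)*(g(109) - 26190))/C(-164) = ((-25671 - 19054)*((1/360)*109 - 26190))/6 = -44725*(109/360 - 26190)*(⅙) = -44725*(-9428291/360)*(⅙) = (84336062995/72)*(⅙) = 84336062995/432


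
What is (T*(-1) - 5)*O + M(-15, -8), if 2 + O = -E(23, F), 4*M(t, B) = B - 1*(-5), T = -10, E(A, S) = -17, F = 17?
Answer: 297/4 ≈ 74.250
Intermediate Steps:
M(t, B) = 5/4 + B/4 (M(t, B) = (B - 1*(-5))/4 = (B + 5)/4 = (5 + B)/4 = 5/4 + B/4)
O = 15 (O = -2 - 1*(-17) = -2 + 17 = 15)
(T*(-1) - 5)*O + M(-15, -8) = (-10*(-1) - 5)*15 + (5/4 + (¼)*(-8)) = (10 - 5)*15 + (5/4 - 2) = 5*15 - ¾ = 75 - ¾ = 297/4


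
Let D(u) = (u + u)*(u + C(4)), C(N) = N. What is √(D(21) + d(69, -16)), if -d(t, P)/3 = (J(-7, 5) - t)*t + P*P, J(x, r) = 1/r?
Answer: 7*√7410/5 ≈ 120.51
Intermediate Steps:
d(t, P) = -3*P² - 3*t*(⅕ - t) (d(t, P) = -3*((1/5 - t)*t + P*P) = -3*((⅕ - t)*t + P²) = -3*(t*(⅕ - t) + P²) = -3*(P² + t*(⅕ - t)) = -3*P² - 3*t*(⅕ - t))
D(u) = 2*u*(4 + u) (D(u) = (u + u)*(u + 4) = (2*u)*(4 + u) = 2*u*(4 + u))
√(D(21) + d(69, -16)) = √(2*21*(4 + 21) + (-3*(-16)² + 3*69² - ⅗*69)) = √(2*21*25 + (-3*256 + 3*4761 - 207/5)) = √(1050 + (-768 + 14283 - 207/5)) = √(1050 + 67368/5) = √(72618/5) = 7*√7410/5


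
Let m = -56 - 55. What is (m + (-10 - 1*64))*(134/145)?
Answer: -4958/29 ≈ -170.97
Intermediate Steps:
m = -111
(m + (-10 - 1*64))*(134/145) = (-111 + (-10 - 1*64))*(134/145) = (-111 + (-10 - 64))*(134*(1/145)) = (-111 - 74)*(134/145) = -185*134/145 = -4958/29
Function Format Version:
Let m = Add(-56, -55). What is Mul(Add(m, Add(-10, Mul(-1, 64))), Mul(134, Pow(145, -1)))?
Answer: Rational(-4958, 29) ≈ -170.97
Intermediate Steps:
m = -111
Mul(Add(m, Add(-10, Mul(-1, 64))), Mul(134, Pow(145, -1))) = Mul(Add(-111, Add(-10, Mul(-1, 64))), Mul(134, Pow(145, -1))) = Mul(Add(-111, Add(-10, -64)), Mul(134, Rational(1, 145))) = Mul(Add(-111, -74), Rational(134, 145)) = Mul(-185, Rational(134, 145)) = Rational(-4958, 29)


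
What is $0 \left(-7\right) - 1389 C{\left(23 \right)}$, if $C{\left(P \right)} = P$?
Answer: $-31947$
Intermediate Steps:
$0 \left(-7\right) - 1389 C{\left(23 \right)} = 0 \left(-7\right) - 31947 = 0 - 31947 = -31947$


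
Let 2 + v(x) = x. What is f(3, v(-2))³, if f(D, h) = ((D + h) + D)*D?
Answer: 216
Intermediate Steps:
v(x) = -2 + x
f(D, h) = D*(h + 2*D) (f(D, h) = (h + 2*D)*D = D*(h + 2*D))
f(3, v(-2))³ = (3*((-2 - 2) + 2*3))³ = (3*(-4 + 6))³ = (3*2)³ = 6³ = 216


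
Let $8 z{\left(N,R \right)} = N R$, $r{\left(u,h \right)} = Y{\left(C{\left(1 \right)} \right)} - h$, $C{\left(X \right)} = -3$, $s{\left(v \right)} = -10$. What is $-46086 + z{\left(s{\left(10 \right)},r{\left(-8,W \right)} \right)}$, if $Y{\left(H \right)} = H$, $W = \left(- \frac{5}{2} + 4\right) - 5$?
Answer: $- \frac{368693}{8} \approx -46087.0$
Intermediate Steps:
$W = - \frac{7}{2}$ ($W = \left(\left(-5\right) \frac{1}{2} + 4\right) - 5 = \left(- \frac{5}{2} + 4\right) - 5 = \frac{3}{2} - 5 = - \frac{7}{2} \approx -3.5$)
$r{\left(u,h \right)} = -3 - h$
$z{\left(N,R \right)} = \frac{N R}{8}$
$-46086 + z{\left(s{\left(10 \right)},r{\left(-8,W \right)} \right)} = -46086 + \frac{1}{8} \left(-10\right) \left(-3 - - \frac{7}{2}\right) = -46086 + \frac{1}{8} \left(-10\right) \left(-3 + \frac{7}{2}\right) = -46086 + \frac{1}{8} \left(-10\right) \frac{1}{2} = -46086 - \frac{5}{8} = - \frac{368693}{8}$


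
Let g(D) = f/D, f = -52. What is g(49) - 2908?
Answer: -142544/49 ≈ -2909.1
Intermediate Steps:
g(D) = -52/D
g(49) - 2908 = -52/49 - 2908 = -142544/49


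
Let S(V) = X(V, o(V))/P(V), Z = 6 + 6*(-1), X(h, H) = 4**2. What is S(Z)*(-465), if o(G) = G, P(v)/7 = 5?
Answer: -1488/7 ≈ -212.57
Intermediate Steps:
P(v) = 35 (P(v) = 7*5 = 35)
X(h, H) = 16
Z = 0 (Z = 6 - 6 = 0)
S(V) = 16/35
S(Z)*(-465) = (16/35)*(-465) = -1488/7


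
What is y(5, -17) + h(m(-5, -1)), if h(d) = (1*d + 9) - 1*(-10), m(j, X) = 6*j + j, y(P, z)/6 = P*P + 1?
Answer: 140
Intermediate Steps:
y(P, z) = 6 + 6*P² (y(P, z) = 6*(P*P + 1) = 6*(P² + 1) = 6*(1 + P²) = 6 + 6*P²)
m(j, X) = 7*j
h(d) = 19 + d (h(d) = (d + 9) + 10 = (9 + d) + 10 = 19 + d)
y(5, -17) + h(m(-5, -1)) = (6 + 6*5²) + (19 + 7*(-5)) = (6 + 6*25) + (19 - 35) = (6 + 150) - 16 = 156 - 16 = 140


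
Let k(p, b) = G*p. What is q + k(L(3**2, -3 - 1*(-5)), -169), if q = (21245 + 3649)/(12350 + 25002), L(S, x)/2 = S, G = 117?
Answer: 39344103/18676 ≈ 2106.7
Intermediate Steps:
L(S, x) = 2*S
k(p, b) = 117*p
q = 12447/18676 (q = 24894/37352 = 24894*(1/37352) = 12447/18676 ≈ 0.66647)
q + k(L(3**2, -3 - 1*(-5)), -169) = 12447/18676 + 117*(2*3**2) = 12447/18676 + 117*(2*9) = 12447/18676 + 117*18 = 12447/18676 + 2106 = 39344103/18676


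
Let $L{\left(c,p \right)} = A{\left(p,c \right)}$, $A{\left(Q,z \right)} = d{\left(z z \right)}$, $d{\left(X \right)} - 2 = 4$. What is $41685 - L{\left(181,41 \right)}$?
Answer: $41679$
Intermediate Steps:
$d{\left(X \right)} = 6$ ($d{\left(X \right)} = 2 + 4 = 6$)
$A{\left(Q,z \right)} = 6$
$L{\left(c,p \right)} = 6$
$41685 - L{\left(181,41 \right)} = 41685 - 6 = 41679$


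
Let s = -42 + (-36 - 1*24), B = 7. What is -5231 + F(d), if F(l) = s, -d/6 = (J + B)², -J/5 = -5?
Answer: -5333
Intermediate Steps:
J = 25 (J = -5*(-5) = 25)
s = -102 (s = -42 + (-36 - 24) = -42 - 60 = -102)
d = -6144 (d = -6*(25 + 7)² = -6*32² = -6*1024 = -6144)
F(l) = -102
-5231 + F(d) = -5231 - 102 = -5333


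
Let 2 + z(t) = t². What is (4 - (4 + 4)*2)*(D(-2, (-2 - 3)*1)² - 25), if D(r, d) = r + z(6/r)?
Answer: 0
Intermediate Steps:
z(t) = -2 + t²
D(r, d) = -2 + r + 36/r² (D(r, d) = r + (-2 + (6/r)²) = r + (-2 + 36/r²) = -2 + r + 36/r²)
(4 - (4 + 4)*2)*(D(-2, (-2 - 3)*1)² - 25) = (4 - (4 + 4)*2)*((-2 - 2 + 36/(-2)²)² - 25) = (4 - 8*2)*((-2 - 2 + 36*(¼))² - 25) = (4 - 1*16)*((-2 - 2 + 9)² - 25) = (4 - 16)*(5² - 25) = -12*(25 - 25) = -12*0 = 0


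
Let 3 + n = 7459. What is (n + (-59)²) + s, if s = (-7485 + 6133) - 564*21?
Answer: -2259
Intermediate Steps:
n = 7456 (n = -3 + 7459 = 7456)
s = -13196 (s = -1352 - 1*11844 = -1352 - 11844 = -13196)
(n + (-59)²) + s = (7456 + (-59)²) - 13196 = (7456 + 3481) - 13196 = 10937 - 13196 = -2259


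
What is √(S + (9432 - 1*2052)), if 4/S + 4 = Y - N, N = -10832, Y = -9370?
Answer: √5380022/27 ≈ 85.907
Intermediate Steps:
S = 2/729 (S = 4/(-4 + (-9370 - 1*(-10832))) = 4/(-4 + (-9370 + 10832)) = 4/(-4 + 1462) = 4/1458 = 4*(1/1458) = 2/729 ≈ 0.0027435)
√(S + (9432 - 1*2052)) = √(2/729 + (9432 - 1*2052)) = √(2/729 + (9432 - 2052)) = √(2/729 + 7380) = √(5380022/729) = √5380022/27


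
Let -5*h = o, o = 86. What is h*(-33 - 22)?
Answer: 946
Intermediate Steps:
h = -86/5 (h = -⅕*86 = -86/5 ≈ -17.200)
h*(-33 - 22) = -86*(-33 - 22)/5 = -86/5*(-55) = 946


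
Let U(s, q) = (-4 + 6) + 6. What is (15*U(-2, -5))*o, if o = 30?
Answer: 3600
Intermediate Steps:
U(s, q) = 8 (U(s, q) = 2 + 6 = 8)
(15*U(-2, -5))*o = (15*8)*30 = 120*30 = 3600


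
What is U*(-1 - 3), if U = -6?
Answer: 24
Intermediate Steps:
U*(-1 - 3) = -6*(-1 - 3) = -6*(-4) = 24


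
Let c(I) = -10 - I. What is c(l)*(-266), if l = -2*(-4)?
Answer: 4788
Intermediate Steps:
l = 8
c(l)*(-266) = (-10 - 1*8)*(-266) = (-10 - 8)*(-266) = -18*(-266) = 4788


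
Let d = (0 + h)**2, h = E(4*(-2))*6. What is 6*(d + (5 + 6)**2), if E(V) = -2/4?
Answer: 780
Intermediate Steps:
E(V) = -1/2 (E(V) = -2*1/4 = -1/2)
h = -3 (h = -1/2*6 = -3)
d = 9 (d = (0 - 3)**2 = (-3)**2 = 9)
6*(d + (5 + 6)**2) = 6*(9 + (5 + 6)**2) = 6*(9 + 11**2) = 6*(9 + 121) = 6*130 = 780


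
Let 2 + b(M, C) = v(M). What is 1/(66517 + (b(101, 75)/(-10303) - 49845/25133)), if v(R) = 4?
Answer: 258945299/17223750850282 ≈ 1.5034e-5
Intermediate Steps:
b(M, C) = 2 (b(M, C) = -2 + 4 = 2)
1/(66517 + (b(101, 75)/(-10303) - 49845/25133)) = 1/(66517 + (2/(-10303) - 49845/25133)) = 1/(66517 + (2*(-1/10303) - 49845*1/25133)) = 1/(66517 + (-2/10303 - 49845/25133)) = 1/(66517 - 513603301/258945299) = 1/(17223750850282/258945299) = 258945299/17223750850282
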